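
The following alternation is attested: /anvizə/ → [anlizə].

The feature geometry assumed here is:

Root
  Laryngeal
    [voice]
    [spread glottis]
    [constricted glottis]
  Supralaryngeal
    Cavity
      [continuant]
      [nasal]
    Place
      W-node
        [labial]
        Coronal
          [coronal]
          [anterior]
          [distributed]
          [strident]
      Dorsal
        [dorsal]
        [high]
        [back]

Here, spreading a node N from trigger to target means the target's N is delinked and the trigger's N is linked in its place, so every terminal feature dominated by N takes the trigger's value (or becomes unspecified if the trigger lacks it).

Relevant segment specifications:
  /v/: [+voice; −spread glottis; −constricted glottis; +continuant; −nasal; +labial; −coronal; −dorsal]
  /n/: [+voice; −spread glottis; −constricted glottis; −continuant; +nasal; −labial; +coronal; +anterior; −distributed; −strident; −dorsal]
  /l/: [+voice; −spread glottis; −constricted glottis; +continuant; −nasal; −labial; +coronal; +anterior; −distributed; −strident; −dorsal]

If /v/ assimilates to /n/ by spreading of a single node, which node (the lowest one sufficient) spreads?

The alternation /v/ → [l] changes [labial], [coronal], [anterior], [distributed], [strident] and nothing else.
The smallest constituent containing every changed terminal is W-node — each of its daughters lacks at least one of the affected features.
Spreading W-node from /n/ overwrites each of those terminals with /n/'s values, yielding exactly [l].
[continuant], [nasal] stay as in /v/ although /n/ differs there, so no node dominating them spread; among the remaining candidates W-node is the lowest that derives the output.

W-node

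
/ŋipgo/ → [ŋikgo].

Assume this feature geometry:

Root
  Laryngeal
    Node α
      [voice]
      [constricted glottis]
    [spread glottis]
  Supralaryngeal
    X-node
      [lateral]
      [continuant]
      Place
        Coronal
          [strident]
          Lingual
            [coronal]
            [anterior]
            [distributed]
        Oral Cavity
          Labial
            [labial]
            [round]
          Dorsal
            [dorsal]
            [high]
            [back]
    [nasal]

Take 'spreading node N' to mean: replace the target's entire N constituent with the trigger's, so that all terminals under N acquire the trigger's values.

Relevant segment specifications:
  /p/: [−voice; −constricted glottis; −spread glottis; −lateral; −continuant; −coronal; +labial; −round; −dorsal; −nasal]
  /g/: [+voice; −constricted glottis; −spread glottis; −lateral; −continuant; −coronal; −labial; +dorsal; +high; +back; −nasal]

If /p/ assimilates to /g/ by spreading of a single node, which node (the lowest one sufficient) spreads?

Oral Cavity

Feature comparison: [labial], [round], [dorsal], [high], [back] differ between /p/ and [k]; the remaining terminals match.
Tracing each changed feature up the tree, the paths first meet at Oral Cavity; any lower node misses at least one of them.
Spreading Oral Cavity from /g/ overwrites each of those terminals with /g/'s values, yielding exactly [k].
[voice], a feature on which the two segments disagree outside Oral Cavity, is unchanged — nothing dominating it spread, and Oral Cavity is the minimal sufficient constituent.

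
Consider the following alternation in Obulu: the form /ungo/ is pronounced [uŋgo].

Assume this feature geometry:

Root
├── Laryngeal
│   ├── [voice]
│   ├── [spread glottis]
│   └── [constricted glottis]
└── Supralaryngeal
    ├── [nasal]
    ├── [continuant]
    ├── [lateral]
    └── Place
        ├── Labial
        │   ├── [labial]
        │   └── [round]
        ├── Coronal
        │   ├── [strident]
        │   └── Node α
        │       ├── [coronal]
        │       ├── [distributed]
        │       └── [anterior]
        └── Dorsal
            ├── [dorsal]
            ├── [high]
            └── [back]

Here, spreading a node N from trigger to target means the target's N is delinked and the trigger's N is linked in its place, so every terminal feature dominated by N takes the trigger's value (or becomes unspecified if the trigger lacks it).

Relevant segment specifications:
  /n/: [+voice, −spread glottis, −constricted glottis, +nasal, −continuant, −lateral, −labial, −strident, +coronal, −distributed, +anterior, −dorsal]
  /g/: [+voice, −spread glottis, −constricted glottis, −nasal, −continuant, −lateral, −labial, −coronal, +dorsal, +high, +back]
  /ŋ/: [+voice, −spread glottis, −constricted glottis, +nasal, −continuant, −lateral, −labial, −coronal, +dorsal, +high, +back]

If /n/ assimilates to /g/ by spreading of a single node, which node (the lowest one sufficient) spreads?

Place

Comparing /n/ with its surface form [ŋ], the features that change are [coronal], [anterior], [distributed], [strident], [dorsal], [high], [back].
Tracing each changed feature up the tree, the paths first meet at Place; any lower node misses at least one of them.
Spreading Place from /g/ overwrites each of those terminals with /g/'s values, yielding exactly [ŋ].
Had Supralaryngeal or a higher node spread, [nasal] would have taken /g/'s value; it stays as in /n/, confirming the spreading constituent is exactly Place.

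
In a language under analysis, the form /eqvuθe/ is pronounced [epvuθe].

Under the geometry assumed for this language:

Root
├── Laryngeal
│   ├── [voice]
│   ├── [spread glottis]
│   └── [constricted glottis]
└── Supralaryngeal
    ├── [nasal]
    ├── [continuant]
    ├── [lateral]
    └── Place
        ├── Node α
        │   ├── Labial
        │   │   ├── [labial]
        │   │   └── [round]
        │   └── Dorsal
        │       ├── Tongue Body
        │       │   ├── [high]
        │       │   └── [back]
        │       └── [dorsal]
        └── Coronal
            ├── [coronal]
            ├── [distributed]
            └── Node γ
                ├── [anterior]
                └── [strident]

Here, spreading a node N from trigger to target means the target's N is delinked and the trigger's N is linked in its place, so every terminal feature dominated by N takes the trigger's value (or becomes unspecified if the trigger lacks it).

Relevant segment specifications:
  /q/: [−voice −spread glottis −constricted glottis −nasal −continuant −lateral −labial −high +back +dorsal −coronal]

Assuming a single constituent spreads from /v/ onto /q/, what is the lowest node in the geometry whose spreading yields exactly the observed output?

Node α

The alternation /q/ → [p] changes [labial], [round], [dorsal], [high], [back] and nothing else.
Tracing each changed feature up the tree, the paths first meet at Node α; any lower node misses at least one of them.
Delinking /q/'s Node α and associating /v/'s Node α gives precisely the feature bundle of [p].
Features on which the two segments disagree outside Node α, such as [continuant], [voice], are unchanged — nothing dominating them spread, and Node α is the minimal sufficient constituent.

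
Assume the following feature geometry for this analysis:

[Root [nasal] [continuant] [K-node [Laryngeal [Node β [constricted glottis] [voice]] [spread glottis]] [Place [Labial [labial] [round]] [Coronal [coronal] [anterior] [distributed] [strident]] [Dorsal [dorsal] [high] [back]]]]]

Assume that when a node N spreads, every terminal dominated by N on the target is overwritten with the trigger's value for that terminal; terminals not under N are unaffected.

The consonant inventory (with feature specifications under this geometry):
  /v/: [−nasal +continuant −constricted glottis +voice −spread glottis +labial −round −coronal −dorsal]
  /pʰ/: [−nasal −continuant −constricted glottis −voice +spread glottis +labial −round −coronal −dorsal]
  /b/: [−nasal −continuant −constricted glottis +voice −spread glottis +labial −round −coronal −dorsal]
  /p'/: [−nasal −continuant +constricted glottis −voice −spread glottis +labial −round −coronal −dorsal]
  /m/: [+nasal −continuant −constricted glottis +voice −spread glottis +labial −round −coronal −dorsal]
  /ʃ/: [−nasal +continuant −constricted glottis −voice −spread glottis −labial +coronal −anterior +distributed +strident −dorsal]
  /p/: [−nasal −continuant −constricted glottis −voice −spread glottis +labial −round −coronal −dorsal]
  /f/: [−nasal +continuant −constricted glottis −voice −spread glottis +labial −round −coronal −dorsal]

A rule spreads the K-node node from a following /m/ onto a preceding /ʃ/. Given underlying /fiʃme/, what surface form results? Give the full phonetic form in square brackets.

[fivme]

Terminals under K-node in this geometry: [constricted glottis], [voice], [spread glottis], [labial], [round], [coronal], [anterior], [distributed], [strident], [dorsal], [high], [back].
Spreading K-node from /m/ onto /ʃ/ replaces those values with /m/'s: [−constricted glottis], [+voice], [−spread glottis], [+labial], [−round], [−coronal], [−dorsal]. Features outside K-node ([nasal], [continuant]) stay as in /ʃ/.
The resulting bundle matches /v/ in the inventory; substituting it for /ʃ/ gives [fivme].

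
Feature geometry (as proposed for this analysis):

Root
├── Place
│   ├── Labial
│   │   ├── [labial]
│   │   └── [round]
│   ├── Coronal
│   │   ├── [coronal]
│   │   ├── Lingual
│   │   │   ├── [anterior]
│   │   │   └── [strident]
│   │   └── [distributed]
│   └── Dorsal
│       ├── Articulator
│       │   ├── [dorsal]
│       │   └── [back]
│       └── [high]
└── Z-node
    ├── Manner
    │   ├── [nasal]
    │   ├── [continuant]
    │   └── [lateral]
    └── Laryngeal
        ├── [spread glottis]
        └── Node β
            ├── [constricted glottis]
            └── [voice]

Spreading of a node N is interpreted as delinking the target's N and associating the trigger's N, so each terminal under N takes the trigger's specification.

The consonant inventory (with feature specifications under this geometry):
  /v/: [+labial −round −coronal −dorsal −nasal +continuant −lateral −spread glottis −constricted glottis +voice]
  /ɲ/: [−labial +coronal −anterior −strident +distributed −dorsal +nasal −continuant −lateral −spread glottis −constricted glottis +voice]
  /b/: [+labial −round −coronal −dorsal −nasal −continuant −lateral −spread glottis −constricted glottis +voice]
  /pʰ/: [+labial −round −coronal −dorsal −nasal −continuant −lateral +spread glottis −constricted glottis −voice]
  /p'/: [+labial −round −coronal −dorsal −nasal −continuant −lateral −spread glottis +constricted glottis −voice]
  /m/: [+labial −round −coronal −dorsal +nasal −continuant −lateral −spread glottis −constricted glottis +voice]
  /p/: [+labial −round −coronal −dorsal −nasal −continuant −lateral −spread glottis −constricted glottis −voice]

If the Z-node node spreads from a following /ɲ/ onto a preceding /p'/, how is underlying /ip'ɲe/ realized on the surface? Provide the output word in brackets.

[imɲe]

The Z-node node dominates the terminals [nasal], [continuant], [lateral], [spread glottis], [constricted glottis], [voice].
After delinking /p'/'s Z-node and linking /ɲ/'s, the affected terminals become [+nasal], [−continuant], [−lateral], [−spread glottis], [−constricted glottis], [+voice]; [labial], [round], [coronal], … (outside Z-node) are retained from /p'/.
This feature bundle is that of [m], so /ip'ɲe/ surfaces as [imɲe].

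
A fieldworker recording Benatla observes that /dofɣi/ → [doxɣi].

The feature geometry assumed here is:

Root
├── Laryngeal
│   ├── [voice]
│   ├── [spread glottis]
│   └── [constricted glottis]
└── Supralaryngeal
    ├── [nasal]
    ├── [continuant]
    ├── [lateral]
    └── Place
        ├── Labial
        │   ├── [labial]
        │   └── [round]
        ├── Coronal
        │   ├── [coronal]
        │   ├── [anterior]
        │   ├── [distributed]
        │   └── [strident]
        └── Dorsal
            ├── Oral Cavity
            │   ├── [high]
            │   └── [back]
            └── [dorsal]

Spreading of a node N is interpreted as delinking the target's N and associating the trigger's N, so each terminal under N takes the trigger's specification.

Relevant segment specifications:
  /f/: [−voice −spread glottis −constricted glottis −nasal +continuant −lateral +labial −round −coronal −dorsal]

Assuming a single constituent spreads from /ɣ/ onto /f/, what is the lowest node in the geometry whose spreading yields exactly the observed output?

Place

Comparing /f/ with its surface form [x], the features that change are [labial], [round], [dorsal], [high], [back].
Tracing each changed feature up the tree, the paths first meet at Place; any lower node misses at least one of them.
Spreading Place from /ɣ/ overwrites each of those terminals with /ɣ/'s values, yielding exactly [x].
[voice], a feature on which the two segments disagree outside Place, is unchanged — nothing dominating it spread, and Place is the minimal sufficient constituent.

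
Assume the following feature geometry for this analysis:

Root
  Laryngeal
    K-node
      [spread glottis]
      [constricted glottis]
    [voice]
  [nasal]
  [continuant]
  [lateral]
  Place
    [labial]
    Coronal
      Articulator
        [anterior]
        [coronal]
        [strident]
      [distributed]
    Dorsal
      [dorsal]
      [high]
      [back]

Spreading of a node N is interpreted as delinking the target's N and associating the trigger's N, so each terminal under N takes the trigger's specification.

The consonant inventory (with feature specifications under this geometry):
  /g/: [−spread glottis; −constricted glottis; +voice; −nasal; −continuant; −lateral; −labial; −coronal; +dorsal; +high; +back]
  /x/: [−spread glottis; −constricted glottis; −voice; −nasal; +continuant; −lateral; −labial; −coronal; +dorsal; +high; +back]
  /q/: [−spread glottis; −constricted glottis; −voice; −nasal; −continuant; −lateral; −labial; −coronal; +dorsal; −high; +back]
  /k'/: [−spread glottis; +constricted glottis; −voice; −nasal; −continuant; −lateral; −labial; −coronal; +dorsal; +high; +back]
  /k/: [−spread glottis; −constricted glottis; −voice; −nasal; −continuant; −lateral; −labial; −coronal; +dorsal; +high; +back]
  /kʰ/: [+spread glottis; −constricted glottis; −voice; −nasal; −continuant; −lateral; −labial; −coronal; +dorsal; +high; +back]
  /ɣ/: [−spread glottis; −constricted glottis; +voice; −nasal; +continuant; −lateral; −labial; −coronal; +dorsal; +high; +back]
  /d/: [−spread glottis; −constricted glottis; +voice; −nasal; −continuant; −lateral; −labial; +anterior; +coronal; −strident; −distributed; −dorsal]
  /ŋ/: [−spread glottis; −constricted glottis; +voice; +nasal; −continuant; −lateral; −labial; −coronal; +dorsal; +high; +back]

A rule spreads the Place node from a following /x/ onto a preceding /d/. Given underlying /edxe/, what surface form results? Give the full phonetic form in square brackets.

[egxe]

Place immediately or transitively dominates [labial], [anterior], [coronal], [strident], [distributed], [dorsal], [high], [back].
Spreading Place from /x/ onto /d/ replaces those values with /x/'s: [−labial], [−coronal], [+dorsal], [+high], [+back]. Features outside Place ([spread glottis], [constricted glottis], [voice], …) stay as in /d/.
This feature bundle is that of [g], so /edxe/ surfaces as [egxe].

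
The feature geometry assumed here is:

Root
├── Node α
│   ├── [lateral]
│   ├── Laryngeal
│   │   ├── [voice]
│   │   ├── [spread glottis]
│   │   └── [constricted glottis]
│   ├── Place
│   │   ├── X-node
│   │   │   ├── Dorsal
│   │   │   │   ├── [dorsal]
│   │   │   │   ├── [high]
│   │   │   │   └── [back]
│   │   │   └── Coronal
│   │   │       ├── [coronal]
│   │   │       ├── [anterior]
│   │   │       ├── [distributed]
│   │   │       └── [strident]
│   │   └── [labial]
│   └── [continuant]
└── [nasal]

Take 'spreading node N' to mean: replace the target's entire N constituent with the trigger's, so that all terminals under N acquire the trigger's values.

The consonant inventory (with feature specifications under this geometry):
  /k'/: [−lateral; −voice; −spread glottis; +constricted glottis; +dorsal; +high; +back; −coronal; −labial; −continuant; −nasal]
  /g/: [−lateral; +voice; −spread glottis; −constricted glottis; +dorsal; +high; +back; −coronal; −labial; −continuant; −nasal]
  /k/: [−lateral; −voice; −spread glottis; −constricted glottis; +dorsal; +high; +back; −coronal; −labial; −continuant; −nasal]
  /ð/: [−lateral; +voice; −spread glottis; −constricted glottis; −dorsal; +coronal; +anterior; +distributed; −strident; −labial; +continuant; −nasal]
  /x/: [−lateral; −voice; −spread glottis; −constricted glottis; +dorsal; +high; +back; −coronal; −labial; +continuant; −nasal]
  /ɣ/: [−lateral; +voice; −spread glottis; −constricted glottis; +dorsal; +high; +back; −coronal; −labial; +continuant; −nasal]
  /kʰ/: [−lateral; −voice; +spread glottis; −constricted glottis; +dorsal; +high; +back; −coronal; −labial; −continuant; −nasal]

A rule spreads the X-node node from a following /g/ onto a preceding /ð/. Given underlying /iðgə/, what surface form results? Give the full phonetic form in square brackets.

[iɣgə]

X-node immediately or transitively dominates [dorsal], [high], [back], [coronal], [anterior], [distributed], [strident].
Spreading X-node from /g/ onto /ð/ replaces those values with /g/'s: [+dorsal], [+high], [+back], [−coronal]. Features outside X-node ([lateral], [voice], [spread glottis], …) stay as in /ð/.
This feature bundle is that of [ɣ], so /iðgə/ surfaces as [iɣgə].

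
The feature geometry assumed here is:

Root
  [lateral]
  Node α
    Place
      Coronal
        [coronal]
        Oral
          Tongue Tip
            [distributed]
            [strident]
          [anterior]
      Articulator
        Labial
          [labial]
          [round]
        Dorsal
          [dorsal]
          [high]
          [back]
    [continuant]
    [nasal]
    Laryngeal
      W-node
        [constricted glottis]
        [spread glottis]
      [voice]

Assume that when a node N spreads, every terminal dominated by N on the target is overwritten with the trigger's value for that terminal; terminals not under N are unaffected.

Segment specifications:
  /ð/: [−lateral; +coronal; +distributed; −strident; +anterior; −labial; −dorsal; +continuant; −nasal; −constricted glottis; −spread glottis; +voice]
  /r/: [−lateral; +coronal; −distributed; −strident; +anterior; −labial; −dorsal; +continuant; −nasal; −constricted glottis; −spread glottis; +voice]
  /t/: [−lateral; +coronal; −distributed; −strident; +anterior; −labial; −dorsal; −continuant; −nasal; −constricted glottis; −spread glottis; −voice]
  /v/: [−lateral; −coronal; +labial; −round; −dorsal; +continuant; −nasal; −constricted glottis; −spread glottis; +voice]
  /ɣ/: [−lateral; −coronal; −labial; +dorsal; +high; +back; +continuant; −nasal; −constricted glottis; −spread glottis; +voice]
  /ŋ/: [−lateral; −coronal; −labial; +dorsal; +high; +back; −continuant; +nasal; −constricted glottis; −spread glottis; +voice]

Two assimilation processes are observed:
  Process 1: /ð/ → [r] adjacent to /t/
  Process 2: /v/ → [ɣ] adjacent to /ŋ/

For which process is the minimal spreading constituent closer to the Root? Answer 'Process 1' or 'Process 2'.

Process 2

Process 1 alters [distributed]; the lowest dominating node is [distributed] (depth 6 from Root).
Process 2 alters [labial], [round], [dorsal], [high], [back]; the lowest common ancestor is Articulator (depth 3 from Root).
Articulator is closer to Root than [distributed], so Process 2 spreads the higher node.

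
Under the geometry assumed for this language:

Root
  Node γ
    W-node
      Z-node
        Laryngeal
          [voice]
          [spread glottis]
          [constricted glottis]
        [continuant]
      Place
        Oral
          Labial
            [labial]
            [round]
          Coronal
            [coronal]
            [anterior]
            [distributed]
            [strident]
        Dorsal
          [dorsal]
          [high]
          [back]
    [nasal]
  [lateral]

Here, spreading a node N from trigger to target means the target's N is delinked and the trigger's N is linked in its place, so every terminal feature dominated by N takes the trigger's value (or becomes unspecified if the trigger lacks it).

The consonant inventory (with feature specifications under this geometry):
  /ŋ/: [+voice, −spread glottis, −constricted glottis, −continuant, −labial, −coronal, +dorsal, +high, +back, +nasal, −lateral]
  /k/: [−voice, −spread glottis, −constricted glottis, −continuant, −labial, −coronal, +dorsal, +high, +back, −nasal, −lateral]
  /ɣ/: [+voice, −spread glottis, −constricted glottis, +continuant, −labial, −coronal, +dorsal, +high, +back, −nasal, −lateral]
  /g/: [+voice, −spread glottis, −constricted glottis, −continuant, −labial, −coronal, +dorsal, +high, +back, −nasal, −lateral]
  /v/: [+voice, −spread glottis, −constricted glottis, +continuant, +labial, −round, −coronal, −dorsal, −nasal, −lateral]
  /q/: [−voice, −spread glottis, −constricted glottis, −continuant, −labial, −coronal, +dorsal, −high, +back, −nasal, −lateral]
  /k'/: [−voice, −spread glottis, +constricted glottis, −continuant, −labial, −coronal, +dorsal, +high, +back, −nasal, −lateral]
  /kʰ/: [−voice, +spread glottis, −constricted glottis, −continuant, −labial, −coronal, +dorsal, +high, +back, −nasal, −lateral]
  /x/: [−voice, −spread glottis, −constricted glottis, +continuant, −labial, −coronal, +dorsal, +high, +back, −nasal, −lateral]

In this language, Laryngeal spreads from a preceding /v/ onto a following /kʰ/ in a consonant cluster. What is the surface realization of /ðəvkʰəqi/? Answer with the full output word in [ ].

[ðəvgəqi]

Laryngeal immediately or transitively dominates [voice], [spread glottis], [constricted glottis].
The target acquires /v/'s values for everything under Laryngeal — [+voice], [−spread glottis], [−constricted glottis] — while keeping its own [continuant], [labial], [coronal], ….
The resulting bundle matches /g/ in the inventory; substituting it for /kʰ/ gives [ðəvgəqi].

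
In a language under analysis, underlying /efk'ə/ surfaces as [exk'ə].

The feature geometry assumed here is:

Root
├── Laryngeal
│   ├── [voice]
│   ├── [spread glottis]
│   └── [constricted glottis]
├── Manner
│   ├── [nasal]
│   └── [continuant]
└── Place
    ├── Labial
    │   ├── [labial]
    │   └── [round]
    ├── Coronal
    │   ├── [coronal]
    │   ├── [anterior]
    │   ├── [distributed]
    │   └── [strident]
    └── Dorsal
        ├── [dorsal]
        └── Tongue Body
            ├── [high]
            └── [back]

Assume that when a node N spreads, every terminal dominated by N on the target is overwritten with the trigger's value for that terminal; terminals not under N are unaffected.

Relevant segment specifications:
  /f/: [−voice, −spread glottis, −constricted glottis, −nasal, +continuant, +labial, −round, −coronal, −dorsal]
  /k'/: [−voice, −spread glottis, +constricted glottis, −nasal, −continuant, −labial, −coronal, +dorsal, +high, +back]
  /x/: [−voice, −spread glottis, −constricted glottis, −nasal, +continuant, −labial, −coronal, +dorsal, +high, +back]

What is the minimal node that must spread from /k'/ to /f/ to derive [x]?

/f/ and [x] differ in [labial], [round], [dorsal], [high], [back]; every other specified feature is identical.
In this geometry the lowest node dominating all of them is Place: every daughter of Place dominates only a proper subset, so no lower node suffices.
Spreading Place from /k'/ overwrites each of those terminals with /k'/'s values, yielding exactly [x].
[continuant], [constricted glottis] — on which /k'/ differs from /f/ — are unchanged, so Root cannot have spread; the constituent is no larger than Place.

Place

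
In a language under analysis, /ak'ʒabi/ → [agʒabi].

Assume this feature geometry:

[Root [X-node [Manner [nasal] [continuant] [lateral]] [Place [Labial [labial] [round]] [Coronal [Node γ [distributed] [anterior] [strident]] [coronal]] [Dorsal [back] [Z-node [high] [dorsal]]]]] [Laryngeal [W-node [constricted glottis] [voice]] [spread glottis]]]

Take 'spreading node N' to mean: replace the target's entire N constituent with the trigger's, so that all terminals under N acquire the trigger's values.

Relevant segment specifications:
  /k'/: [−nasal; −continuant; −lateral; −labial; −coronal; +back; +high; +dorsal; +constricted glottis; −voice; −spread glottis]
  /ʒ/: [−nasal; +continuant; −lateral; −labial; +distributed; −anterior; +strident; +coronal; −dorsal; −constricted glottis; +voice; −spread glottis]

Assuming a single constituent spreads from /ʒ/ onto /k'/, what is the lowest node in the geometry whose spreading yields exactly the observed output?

/k'/ and [g] differ in [voice], [constricted glottis]; every other specified feature is identical.
These terminals are all dominated by W-node, and no proper subconstituent of W-node covers them all; W-node is their lowest common ancestor.
If W-node spreads, every terminal under it takes /ʒ/'s value, producing [g] as observed.
[dorsal], [coronal] stay as in /k'/ although /ʒ/ differs there, so no node dominating them spread; among the remaining candidates W-node is the lowest that derives the output.

W-node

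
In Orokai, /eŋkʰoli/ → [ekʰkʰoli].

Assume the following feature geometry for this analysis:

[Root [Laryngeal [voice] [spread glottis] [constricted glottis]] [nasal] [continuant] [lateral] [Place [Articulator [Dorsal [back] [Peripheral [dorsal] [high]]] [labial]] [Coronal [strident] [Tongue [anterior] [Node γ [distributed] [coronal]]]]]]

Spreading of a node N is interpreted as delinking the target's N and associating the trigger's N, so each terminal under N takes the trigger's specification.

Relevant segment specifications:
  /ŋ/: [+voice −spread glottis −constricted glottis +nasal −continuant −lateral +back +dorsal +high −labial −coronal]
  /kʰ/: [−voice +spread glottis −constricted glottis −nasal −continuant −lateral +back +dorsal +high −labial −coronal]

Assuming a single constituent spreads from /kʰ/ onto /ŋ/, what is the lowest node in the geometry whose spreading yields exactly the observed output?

Root

Comparing /ŋ/ with its surface form [kʰ], the features that change are [voice], [spread glottis], [nasal].
These terminals are all dominated by Root, and no proper subconstituent of Root covers them all; Root is their lowest common ancestor.
If Root spreads, every terminal under it takes /kʰ/'s value, producing [kʰ] as observed.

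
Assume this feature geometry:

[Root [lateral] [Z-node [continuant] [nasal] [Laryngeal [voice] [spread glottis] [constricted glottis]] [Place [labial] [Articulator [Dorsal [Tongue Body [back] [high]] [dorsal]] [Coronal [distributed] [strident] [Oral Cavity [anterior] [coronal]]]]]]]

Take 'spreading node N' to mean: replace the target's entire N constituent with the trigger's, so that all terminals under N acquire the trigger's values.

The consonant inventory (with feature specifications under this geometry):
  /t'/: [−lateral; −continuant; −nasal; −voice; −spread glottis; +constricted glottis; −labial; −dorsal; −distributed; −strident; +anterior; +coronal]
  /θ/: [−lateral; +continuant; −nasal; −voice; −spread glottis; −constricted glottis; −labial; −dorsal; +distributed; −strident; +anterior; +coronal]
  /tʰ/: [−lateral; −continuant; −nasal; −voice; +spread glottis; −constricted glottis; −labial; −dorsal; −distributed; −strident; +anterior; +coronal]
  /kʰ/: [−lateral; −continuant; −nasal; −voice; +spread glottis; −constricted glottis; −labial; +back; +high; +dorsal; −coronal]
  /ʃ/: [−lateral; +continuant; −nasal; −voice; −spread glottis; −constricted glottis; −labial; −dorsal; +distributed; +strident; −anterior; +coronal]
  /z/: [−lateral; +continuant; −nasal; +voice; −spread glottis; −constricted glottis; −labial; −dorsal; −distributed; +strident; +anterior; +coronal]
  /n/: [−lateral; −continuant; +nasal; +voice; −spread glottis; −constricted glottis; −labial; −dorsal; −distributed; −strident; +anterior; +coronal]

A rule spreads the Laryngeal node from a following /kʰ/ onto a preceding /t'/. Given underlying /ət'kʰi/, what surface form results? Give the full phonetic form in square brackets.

[ətʰkʰi]

Laryngeal immediately or transitively dominates [voice], [spread glottis], [constricted glottis].
Spreading Laryngeal from /kʰ/ onto /t'/ replaces those values with /kʰ/'s: [−voice], [+spread glottis], [−constricted glottis]. Features outside Laryngeal ([lateral], [continuant], [nasal], …) stay as in /t'/.
Among the inventory, only /tʰ/ has exactly this specification, giving the surface form [ətʰkʰi].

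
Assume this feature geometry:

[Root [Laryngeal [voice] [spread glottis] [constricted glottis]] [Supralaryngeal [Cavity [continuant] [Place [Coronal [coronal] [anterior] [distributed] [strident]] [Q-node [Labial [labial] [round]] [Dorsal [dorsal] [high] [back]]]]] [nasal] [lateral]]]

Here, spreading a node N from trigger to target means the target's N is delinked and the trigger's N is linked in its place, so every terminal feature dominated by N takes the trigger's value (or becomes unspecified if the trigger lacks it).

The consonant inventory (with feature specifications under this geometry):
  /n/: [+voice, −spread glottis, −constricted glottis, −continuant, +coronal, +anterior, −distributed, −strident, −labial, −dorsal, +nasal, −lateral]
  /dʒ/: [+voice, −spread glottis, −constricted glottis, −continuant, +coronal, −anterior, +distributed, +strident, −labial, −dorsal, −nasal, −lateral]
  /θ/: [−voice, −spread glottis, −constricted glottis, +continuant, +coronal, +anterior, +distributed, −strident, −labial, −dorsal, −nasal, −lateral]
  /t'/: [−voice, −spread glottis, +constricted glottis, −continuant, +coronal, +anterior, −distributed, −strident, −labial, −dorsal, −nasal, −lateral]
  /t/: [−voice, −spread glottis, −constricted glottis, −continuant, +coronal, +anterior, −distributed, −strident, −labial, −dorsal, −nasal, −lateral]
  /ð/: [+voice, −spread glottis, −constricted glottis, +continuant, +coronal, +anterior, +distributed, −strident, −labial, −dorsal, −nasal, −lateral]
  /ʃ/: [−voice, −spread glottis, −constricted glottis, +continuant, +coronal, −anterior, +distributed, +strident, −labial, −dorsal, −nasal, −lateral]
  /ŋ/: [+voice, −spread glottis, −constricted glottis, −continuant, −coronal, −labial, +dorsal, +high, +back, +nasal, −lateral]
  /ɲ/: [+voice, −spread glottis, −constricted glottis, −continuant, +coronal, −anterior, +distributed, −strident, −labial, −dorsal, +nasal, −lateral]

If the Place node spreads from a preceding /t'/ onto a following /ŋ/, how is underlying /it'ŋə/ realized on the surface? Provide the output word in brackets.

[it'nə]

Place immediately or transitively dominates [coronal], [anterior], [distributed], [strident], [labial], [round], [dorsal], [high], [back].
The target acquires /t'/'s values for everything under Place — [+coronal], [+anterior], [−distributed], [−strident], [−labial], [−dorsal] — while keeping its own [voice], [spread glottis], [constricted glottis], ….
The resulting bundle matches /n/ in the inventory; substituting it for /ŋ/ gives [it'nə].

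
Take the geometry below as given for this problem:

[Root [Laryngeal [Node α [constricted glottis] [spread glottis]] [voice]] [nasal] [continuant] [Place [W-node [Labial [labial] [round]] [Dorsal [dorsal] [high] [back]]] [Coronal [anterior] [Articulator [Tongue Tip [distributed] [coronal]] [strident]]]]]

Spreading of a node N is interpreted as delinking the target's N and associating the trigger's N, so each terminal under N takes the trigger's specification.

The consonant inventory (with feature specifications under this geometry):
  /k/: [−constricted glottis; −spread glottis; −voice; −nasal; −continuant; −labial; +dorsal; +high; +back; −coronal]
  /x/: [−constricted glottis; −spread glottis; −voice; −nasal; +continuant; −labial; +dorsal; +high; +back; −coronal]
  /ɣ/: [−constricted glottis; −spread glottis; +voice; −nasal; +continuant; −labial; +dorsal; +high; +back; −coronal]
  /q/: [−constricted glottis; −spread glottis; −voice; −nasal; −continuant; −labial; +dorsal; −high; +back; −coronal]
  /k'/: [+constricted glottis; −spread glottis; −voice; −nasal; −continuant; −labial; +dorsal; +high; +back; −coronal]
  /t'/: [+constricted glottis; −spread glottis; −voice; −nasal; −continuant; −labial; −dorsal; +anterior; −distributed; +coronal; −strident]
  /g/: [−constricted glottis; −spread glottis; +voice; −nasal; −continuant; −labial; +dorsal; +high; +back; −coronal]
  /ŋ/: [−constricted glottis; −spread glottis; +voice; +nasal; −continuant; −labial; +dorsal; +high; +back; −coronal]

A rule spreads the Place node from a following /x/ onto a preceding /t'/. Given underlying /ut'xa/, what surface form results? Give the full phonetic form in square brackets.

[uk'xa]

Place immediately or transitively dominates [labial], [round], [dorsal], [high], [back], [anterior], [distributed], [coronal], [strident].
Spreading Place from /x/ onto /t'/ replaces those values with /x/'s: [−labial], [+dorsal], [+high], [+back], [−coronal]. Features outside Place ([constricted glottis], [spread glottis], [voice], …) stay as in /t'/.
Among the inventory, only /k'/ has exactly this specification, giving the surface form [uk'xa].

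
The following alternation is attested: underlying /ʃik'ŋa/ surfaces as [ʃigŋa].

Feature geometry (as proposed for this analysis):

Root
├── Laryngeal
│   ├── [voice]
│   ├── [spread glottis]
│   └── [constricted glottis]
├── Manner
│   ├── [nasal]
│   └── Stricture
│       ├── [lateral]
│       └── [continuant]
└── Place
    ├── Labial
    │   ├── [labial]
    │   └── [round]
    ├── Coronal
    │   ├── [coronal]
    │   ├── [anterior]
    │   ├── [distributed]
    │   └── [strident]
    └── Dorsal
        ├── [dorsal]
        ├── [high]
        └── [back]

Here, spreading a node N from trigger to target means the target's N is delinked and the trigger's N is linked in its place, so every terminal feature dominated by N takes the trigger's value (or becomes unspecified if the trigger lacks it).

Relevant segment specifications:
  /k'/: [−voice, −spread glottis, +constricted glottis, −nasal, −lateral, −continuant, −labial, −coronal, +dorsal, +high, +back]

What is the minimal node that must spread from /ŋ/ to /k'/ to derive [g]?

Comparing /k'/ with its surface form [g], the features that change are [voice], [constricted glottis].
In this geometry the lowest node dominating all of them is Laryngeal: every daughter of Laryngeal dominates only a proper subset, so no lower node suffices.
If Laryngeal spreads, every terminal under it takes /ŋ/'s value, producing [g] as observed.
Had Root spread, [nasal] would have taken /ŋ/'s value; it stays as in /k'/, confirming the spreading constituent is exactly Laryngeal.

Laryngeal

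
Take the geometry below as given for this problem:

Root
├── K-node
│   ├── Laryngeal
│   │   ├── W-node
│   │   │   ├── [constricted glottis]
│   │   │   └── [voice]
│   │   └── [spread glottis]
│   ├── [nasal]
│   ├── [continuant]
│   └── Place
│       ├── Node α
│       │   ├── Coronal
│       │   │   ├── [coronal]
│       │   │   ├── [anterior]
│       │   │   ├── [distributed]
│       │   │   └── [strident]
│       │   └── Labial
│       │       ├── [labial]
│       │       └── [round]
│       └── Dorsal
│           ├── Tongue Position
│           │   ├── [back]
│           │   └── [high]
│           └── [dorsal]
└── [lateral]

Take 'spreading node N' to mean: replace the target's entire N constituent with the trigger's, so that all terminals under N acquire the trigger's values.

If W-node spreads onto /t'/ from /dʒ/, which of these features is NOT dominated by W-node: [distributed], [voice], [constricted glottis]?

[distributed]

W-node dominates exactly [constricted glottis], [voice].
[voice], [constricted glottis] all lie under W-node, so they are overwritten when W-node spreads.
[distributed] attaches under Coronal, not under W-node, so /t'/ retains its own value for [distributed].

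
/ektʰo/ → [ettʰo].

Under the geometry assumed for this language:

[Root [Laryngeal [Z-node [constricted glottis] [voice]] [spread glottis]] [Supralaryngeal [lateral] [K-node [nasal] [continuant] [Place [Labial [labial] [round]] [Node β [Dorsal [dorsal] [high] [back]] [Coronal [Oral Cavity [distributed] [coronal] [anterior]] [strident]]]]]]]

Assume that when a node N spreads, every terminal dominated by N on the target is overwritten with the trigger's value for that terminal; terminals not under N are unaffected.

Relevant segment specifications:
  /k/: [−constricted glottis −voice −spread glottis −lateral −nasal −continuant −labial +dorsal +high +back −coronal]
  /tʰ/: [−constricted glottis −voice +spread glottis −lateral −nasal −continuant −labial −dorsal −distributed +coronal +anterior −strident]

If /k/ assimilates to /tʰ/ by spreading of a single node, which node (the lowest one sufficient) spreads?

/k/ and [t] differ in [coronal], [anterior], [distributed], [strident], [dorsal], [high], [back]; every other specified feature is identical.
These terminals are all dominated by Node β, and no proper subconstituent of Node β covers them all; Node β is their lowest common ancestor.
Delinking /k/'s Node β and associating /tʰ/'s Node β gives precisely the feature bundle of [t].
[spread glottis], a feature on which the two segments disagree outside Node β, is unchanged — nothing dominating it spread, and Node β is the minimal sufficient constituent.

Node β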